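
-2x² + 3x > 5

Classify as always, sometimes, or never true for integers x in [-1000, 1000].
Over all integers in [-1000, 1000], LHS − RHS is largest at x = 1, where it equals -4:
x = 1: LHS = -2·1² + 3·1 = 1; 1 > 5 — FAILS
At the ends of the range:
x = -1000: LHS = -2·(-1000)² + 3·(-1000) = -2003000; -2003000 > 5 — FAILS
x = 1000: LHS = -2·1000² + 3·1000 = -1997000; -1997000 > 5 — FAILS
Hence LHS − RHS is never positive, i.e. LHS ≤ RHS throughout, so the claimed relation (>) fails for every integer in [-1000, 1000].

No integer in the range satisfies it.

Answer: Never true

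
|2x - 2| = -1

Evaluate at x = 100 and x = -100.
x = 100: LHS = |2·100 - 2| = |198| = 198; 198 = -1 — FAILS
x = -100: LHS = |2·(-100) - 2| = |-202| = 202; 202 = -1 — FAILS

Answer: No, fails for both x = 100 and x = -100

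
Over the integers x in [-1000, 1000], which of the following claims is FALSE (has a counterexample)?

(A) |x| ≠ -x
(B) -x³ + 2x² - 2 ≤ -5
(A) x = 0: LHS = |0| = 0, RHS = -0 = 0; 0 ≠ 0 — FAILS
(B) x = 0: LHS = -0³ + 2·0² - 2 = -2; -2 ≤ -5 — FAILS

Answer: Both A and B are false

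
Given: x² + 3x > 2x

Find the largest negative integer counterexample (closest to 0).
Testing negative integers from -1 downward:
x = -1: LHS = (-1)² + 3·(-1) = -2, RHS = 2·(-1) = -2; -2 > -2 — FAILS  ← closest negative counterexample to 0

Answer: x = -1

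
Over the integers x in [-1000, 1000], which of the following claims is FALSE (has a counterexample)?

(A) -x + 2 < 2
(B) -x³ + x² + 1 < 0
(A) x = 0: LHS = -0 + 2 = 2; 2 < 2 — FAILS
(B) x = 0: LHS = -0³ + 0² + 1 = 1; 1 < 0 — FAILS

Answer: Both A and B are false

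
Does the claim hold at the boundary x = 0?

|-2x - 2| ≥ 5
x = 0: LHS = |-2·0 - 2| = |-2| = 2; 2 ≥ 5 — FAILS

The relation fails at x = 0, so x = 0 is a counterexample.

Answer: No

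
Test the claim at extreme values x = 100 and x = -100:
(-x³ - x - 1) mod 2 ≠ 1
x = 100: LHS = (-100³ - 100 - 1) mod 2 = (-1000101) mod 2 = 1; 1 ≠ 1 — FAILS
x = -100: LHS = (-(-100)³ - (-100) - 1) mod 2 = 1000099 mod 2 = 1; 1 ≠ 1 — FAILS

Answer: No, fails for both x = 100 and x = -100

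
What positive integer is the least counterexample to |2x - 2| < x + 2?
Testing positive integers:
x = 1: LHS = |2·1 - 2| = |0| = 0, RHS = 1 + 2 = 3; 0 < 3 — holds
x = 2: LHS = |2·2 - 2| = |2| = 2, RHS = 2 + 2 = 4; 2 < 4 — holds
x = 3: LHS = |2·3 - 2| = |4| = 4, RHS = 3 + 2 = 5; 4 < 5 — holds
x = 4: LHS = |2·4 - 2| = |6| = 6, RHS = 4 + 2 = 6; 6 < 6 — FAILS  ← smallest positive counterexample

Answer: x = 4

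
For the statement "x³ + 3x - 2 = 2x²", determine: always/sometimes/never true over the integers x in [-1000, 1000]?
Holds at x = 1: LHS = 1³ + 3·1 - 2 = 2, RHS = 2·1² = 2; 2 = 2 — holds
Fails at x = 0: LHS = 0³ + 3·0 - 2 = -2, RHS = 2·0² = 0; -2 = 0 — FAILS
It is satisfied by some integers in the range but not all.

Answer: Sometimes true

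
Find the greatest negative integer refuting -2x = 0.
Testing negative integers from -1 downward:
x = -1: LHS = -2·(-1) = 2; 2 = 0 — FAILS  ← closest negative counterexample to 0

Answer: x = -1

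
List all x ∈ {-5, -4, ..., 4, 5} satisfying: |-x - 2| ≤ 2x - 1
Holds for: {3, 4, 5}
Fails for: {-5, -4, -3, -2, -1, 0, 1, 2}

Answer: {3, 4, 5}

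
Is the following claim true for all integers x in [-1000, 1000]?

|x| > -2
An absolute value is never negative, so the left side is ≥ 0 for every x, while the right side is -2. Tightest case in [-1000, 1000] is x = 0:
x = 0: LHS = |0| = 0; 0 > -2 — holds
Hence LHS − RHS is never zero or negative, i.e. LHS > RHS throughout, so the relation holds for every integer in [-1000, 1000].

No counterexample exists.

Answer: True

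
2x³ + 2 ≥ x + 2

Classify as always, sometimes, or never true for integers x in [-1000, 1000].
Holds at x = 0: LHS = 2·0³ + 2 = 2, RHS = 0 + 2 = 2; 2 ≥ 2 — holds
Fails at x = -1: LHS = 2·(-1)³ + 2 = 0, RHS = (-1) + 2 = 1; 0 ≥ 1 — FAILS
It is satisfied by some integers in the range but not all.

Answer: Sometimes true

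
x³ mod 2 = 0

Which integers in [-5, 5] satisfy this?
Holds for: {-4, -2, 0, 2, 4}
Fails for: {-5, -3, -1, 1, 3, 5}

Answer: {-4, -2, 0, 2, 4}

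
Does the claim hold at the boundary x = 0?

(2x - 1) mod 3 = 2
x = 0: LHS = (2·0 - 1) mod 3 = (-1) mod 3 = 2; 2 = 2 — holds

The relation is satisfied at x = 0.

Answer: Yes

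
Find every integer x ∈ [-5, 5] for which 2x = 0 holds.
Holds for: {0}
Fails for: {-5, -4, -3, -2, -1, 1, 2, 3, 4, 5}

Answer: {0}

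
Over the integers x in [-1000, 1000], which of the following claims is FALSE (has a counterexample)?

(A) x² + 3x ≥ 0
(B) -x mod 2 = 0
(A) x = -1: LHS = (-1)² + 3·(-1) = -2; -2 ≥ 0 — FAILS
(B) x = 1: LHS = (-1) mod 2 = 1; 1 = 0 — FAILS

Answer: Both A and B are false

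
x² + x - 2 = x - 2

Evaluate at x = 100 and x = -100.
x = 100: LHS = 100² + 100 - 2 = 10098, RHS = 100 - 2 = 98; 10098 = 98 — FAILS
x = -100: LHS = (-100)² + (-100) - 2 = 9898, RHS = (-100) - 2 = -102; 9898 = -102 — FAILS

Answer: No, fails for both x = 100 and x = -100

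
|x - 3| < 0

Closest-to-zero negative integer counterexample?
Testing negative integers from -1 downward:
x = -1: LHS = |(-1) - 3| = |-4| = 4; 4 < 0 — FAILS  ← closest negative counterexample to 0

Answer: x = -1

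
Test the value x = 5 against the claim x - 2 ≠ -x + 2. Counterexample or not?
Substitute x = 5 into the relation:
x = 5: LHS = 5 - 2 = 3, RHS = -5 + 2 = -3; 3 ≠ -3 — holds

The claim holds here, so x = 5 is not a counterexample. (A counterexample exists elsewhere, e.g. x = 2.)

Answer: No, x = 5 is not a counterexample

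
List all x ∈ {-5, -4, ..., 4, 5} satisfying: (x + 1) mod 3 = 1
Holds for: {-3, 0, 3}
Fails for: {-5, -4, -2, -1, 1, 2, 4, 5}

Answer: {-3, 0, 3}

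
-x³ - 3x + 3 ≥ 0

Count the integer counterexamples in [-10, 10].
Counterexamples in [-10, 10]: {1, 2, 3, 4, 5, 6, 7, 8, 9, 10}.

Counting them gives 10 values.

Answer: 10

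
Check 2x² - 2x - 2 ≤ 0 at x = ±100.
x = 100: LHS = 2·100² - 2·100 - 2 = 19798; 19798 ≤ 0 — FAILS
x = -100: LHS = 2·(-100)² - 2·(-100) - 2 = 20198; 20198 ≤ 0 — FAILS

Answer: No, fails for both x = 100 and x = -100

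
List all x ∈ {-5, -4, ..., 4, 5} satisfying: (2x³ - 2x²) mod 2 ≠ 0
For a polynomial with integer coefficients, its value mod 2 depends only on x mod 2, so it suffices to check one representative of each residue class, x = 0, 1:
x = 0: LHS = (2·0³ - 2·0²) mod 2 = 0 mod 2 = 0; 0 ≠ 0 — FAILS
x = 1: LHS = (2·1³ - 2·1²) mod 2 = 0 mod 2 = 0; 0 ≠ 0 — FAILS
The relation fails in every residue class, so the claimed relation (≠) fails for every integer in [-5, 5].

Answer: None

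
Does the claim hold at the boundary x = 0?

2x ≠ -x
x = 0: LHS = 2·0 = 0, RHS = -0 = 0; 0 ≠ 0 — FAILS

The relation fails at x = 0, so x = 0 is a counterexample.

Answer: No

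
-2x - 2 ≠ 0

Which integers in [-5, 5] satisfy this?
Holds for: {-5, -4, -3, -2, 0, 1, 2, 3, 4, 5}
Fails for: {-1}

Answer: {-5, -4, -3, -2, 0, 1, 2, 3, 4, 5}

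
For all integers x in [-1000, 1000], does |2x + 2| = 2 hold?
The claim fails at x = 1:
x = 1: LHS = |2·1 + 2| = |4| = 4; 4 = 2 — FAILS

Because a single integer refutes it, the statement is false.

Answer: False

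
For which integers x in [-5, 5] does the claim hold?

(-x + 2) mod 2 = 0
Holds for: {-4, -2, 0, 2, 4}
Fails for: {-5, -3, -1, 1, 3, 5}

Answer: {-4, -2, 0, 2, 4}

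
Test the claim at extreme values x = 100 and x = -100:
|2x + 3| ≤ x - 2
x = 100: LHS = |2·100 + 3| = |203| = 203, RHS = 100 - 2 = 98; 203 ≤ 98 — FAILS
x = -100: LHS = |2·(-100) + 3| = |-197| = 197, RHS = (-100) - 2 = -102; 197 ≤ -102 — FAILS

Answer: No, fails for both x = 100 and x = -100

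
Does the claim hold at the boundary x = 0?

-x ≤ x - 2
x = 0: LHS = -0 = 0, RHS = 0 - 2 = -2; 0 ≤ -2 — FAILS

The relation fails at x = 0, so x = 0 is a counterexample.

Answer: No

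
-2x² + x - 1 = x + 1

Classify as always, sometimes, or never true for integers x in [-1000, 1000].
Over all integers in [-1000, 1000], LHS − RHS is always negative; it is closest to 0 at x = 0, where it equals -2:
x = 0: LHS = -2·0² + 0 - 1 = -1, RHS = 0 + 1 = 1; -1 = 1 — FAILS
At the ends of the range:
x = -1000: LHS = -2·(-1000)² + (-1000) - 1 = -2001001, RHS = (-1000) + 1 = -999; -2001001 = -999 — FAILS
x = 1000: LHS = -2·1000² + 1000 - 1 = -1999001, RHS = 1000 + 1 = 1001; -1999001 = 1001 — FAILS
Hence LHS − RHS is never 0, i.e. the two sides are never equal, so the claimed relation (=) fails for every integer in [-1000, 1000].

No integer in the range satisfies it.

Answer: Never true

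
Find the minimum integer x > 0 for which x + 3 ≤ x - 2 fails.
Testing positive integers:
x = 1: LHS = 1 + 3 = 4, RHS = 1 - 2 = -1; 4 ≤ -1 — FAILS  ← smallest positive counterexample

Answer: x = 1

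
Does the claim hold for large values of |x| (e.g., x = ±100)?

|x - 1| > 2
x = 100: LHS = |100 - 1| = |99| = 99; 99 > 2 — holds
x = -100: LHS = |(-100) - 1| = |-101| = 101; 101 > 2 — holds

Answer: Yes, holds for both x = 100 and x = -100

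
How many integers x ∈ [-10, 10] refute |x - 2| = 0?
Counterexamples in [-10, 10]: {-10, -9, -8, -7, -6, -5, -4, -3, -2, -1, 0, 1, 3, 4, 5, 6, 7, 8, 9, 10}.

Counting them gives 20 values.

Answer: 20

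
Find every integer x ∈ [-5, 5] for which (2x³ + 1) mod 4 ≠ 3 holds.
Holds for: {-4, -2, 0, 2, 4}
Fails for: {-5, -3, -1, 1, 3, 5}

Answer: {-4, -2, 0, 2, 4}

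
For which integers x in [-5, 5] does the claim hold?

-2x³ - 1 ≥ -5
Holds for: {-5, -4, -3, -2, -1, 0, 1}
Fails for: {2, 3, 4, 5}

Answer: {-5, -4, -3, -2, -1, 0, 1}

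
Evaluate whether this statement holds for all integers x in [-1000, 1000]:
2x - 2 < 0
The claim fails at x = 1:
x = 1: LHS = 2·1 - 2 = 0; 0 < 0 — FAILS

Because a single integer refutes it, the statement is false.

Answer: False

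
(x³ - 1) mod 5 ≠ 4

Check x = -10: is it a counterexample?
Substitute x = -10 into the relation:
x = -10: LHS = ((-10)³ - 1) mod 5 = (-1001) mod 5 = 4; 4 ≠ 4 — FAILS

Since the claim fails at x = -10, this value is a counterexample.

Answer: Yes, x = -10 is a counterexample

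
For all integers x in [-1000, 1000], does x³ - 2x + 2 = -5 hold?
The claim fails at x = 0:
x = 0: LHS = 0³ - 2·0 + 2 = 2; 2 = -5 — FAILS

Because a single integer refutes it, the statement is false.

Answer: False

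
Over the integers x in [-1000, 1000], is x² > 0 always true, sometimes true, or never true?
Holds at x = 1: LHS = 1² = 1; 1 > 0 — holds
Fails at x = 0: LHS = 0² = 0; 0 > 0 — FAILS
It is satisfied by some integers in the range but not all.

Answer: Sometimes true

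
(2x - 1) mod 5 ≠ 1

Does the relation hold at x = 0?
x = 0: LHS = (2·0 - 1) mod 5 = (-1) mod 5 = 4; 4 ≠ 1 — holds

The relation is satisfied at x = 0.

Answer: Yes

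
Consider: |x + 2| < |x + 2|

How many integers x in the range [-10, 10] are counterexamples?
Counterexamples in [-10, 10]: {-10, -9, -8, -7, -6, -5, -4, -3, -2, -1, 0, 1, 2, 3, 4, 5, 6, 7, 8, 9, 10}.

Counting them gives 21 values.

Answer: 21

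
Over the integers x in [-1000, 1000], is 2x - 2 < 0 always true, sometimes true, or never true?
Holds at x = 0: LHS = 2·0 - 2 = -2; -2 < 0 — holds
Fails at x = 1: LHS = 2·1 - 2 = 0; 0 < 0 — FAILS
It is satisfied by some integers in the range but not all.

Answer: Sometimes true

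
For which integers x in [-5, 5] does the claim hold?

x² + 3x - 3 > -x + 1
Holds for: {-5, 1, 2, 3, 4, 5}
Fails for: {-4, -3, -2, -1, 0}

Answer: {-5, 1, 2, 3, 4, 5}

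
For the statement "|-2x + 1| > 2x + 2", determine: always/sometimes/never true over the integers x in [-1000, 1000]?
Holds at x = -1: LHS = |-2·(-1) + 1| = |3| = 3, RHS = 2·(-1) + 2 = 0; 3 > 0 — holds
Fails at x = 0: LHS = |-2·0 + 1| = |1| = 1, RHS = 2·0 + 2 = 2; 1 > 2 — FAILS
It is satisfied by some integers in the range but not all.

Answer: Sometimes true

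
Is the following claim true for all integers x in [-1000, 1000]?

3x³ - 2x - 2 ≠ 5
Track d = LHS − RHS over the integers in [-1000, 1000]. Equality would need d = 0, but d changes sign only between consecutive integers, jumping over 0:
x = 1: LHS = 3·1³ - 2·1 - 2 = -1; -1 ≠ 5 — holds  (d = -6)
x = 2: LHS = 3·2³ - 2·2 - 2 = 18; 18 ≠ 5 — holds  (d = 13)
Away from these crossings d keeps a constant sign, and checking every integer in [-1000, 1000] confirms d ≠ 0 throughout. Hence the two sides are never equal, so the relation holds for every integer in [-1000, 1000].

No counterexample exists.

Answer: True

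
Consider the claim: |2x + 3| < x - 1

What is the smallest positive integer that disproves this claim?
Testing positive integers:
x = 1: LHS = |2·1 + 3| = |5| = 5, RHS = 1 - 1 = 0; 5 < 0 — FAILS  ← smallest positive counterexample

Answer: x = 1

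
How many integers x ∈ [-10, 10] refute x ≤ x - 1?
Counterexamples in [-10, 10]: {-10, -9, -8, -7, -6, -5, -4, -3, -2, -1, 0, 1, 2, 3, 4, 5, 6, 7, 8, 9, 10}.

Counting them gives 21 values.

Answer: 21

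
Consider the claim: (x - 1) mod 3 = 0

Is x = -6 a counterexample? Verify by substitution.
Substitute x = -6 into the relation:
x = -6: LHS = ((-6) - 1) mod 3 = (-7) mod 3 = 2; 2 = 0 — FAILS

Since the claim fails at x = -6, this value is a counterexample.

Answer: Yes, x = -6 is a counterexample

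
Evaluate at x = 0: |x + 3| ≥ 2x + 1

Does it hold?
x = 0: LHS = |0 + 3| = |3| = 3, RHS = 2·0 + 1 = 1; 3 ≥ 1 — holds

The relation is satisfied at x = 0.

Answer: Yes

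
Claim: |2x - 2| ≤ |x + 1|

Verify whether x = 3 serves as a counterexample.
Substitute x = 3 into the relation:
x = 3: LHS = |2·3 - 2| = |4| = 4, RHS = |3 + 1| = |4| = 4; 4 ≤ 4 — holds

The claim holds here, so x = 3 is not a counterexample. (A counterexample exists elsewhere, e.g. x = 0.)

Answer: No, x = 3 is not a counterexample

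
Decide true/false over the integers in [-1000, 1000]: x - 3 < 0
The claim fails at x = 3:
x = 3: LHS = 3 - 3 = 0; 0 < 0 — FAILS

Because a single integer refutes it, the statement is false.

Answer: False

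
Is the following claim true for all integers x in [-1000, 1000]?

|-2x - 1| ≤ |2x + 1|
Over all integers in [-1000, 1000], LHS − RHS is largest at x = 0, where it equals 0:
x = 0: LHS = |-2·0 - 1| = |-1| = 1, RHS = |2·0 + 1| = |1| = 1; 1 ≤ 1 — holds
At the ends of the range:
x = -1000: LHS = |-2·(-1000) - 1| = |1999| = 1999, RHS = |2·(-1000) + 1| = |-1999| = 1999; 1999 ≤ 1999 — holds
x = 1000: LHS = |-2·1000 - 1| = |-2001| = 2001, RHS = |2·1000 + 1| = |2001| = 2001; 2001 ≤ 2001 — holds
Hence LHS − RHS is never positive, i.e. LHS ≤ RHS throughout, so the relation holds for every integer in [-1000, 1000].

No counterexample exists.

Answer: True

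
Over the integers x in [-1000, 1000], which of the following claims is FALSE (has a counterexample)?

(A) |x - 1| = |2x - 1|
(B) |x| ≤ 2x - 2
(A) x = 1: LHS = |1 - 1| = |0| = 0, RHS = |2·1 - 1| = |1| = 1; 0 = 1 — FAILS
(B) x = 0: LHS = |0| = 0, RHS = 2·0 - 2 = -2; 0 ≤ -2 — FAILS

Answer: Both A and B are false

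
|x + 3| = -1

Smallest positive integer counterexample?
Testing positive integers:
x = 1: LHS = |1 + 3| = |4| = 4; 4 = -1 — FAILS  ← smallest positive counterexample

Answer: x = 1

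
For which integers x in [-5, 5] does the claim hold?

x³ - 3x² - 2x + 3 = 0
Track d = LHS − RHS over the integers in [-5, 5]. Equality would need d = 0, but d changes sign only between consecutive integers, jumping over 0:
x = -2: LHS = (-2)³ - 3·(-2)² - 2·(-2) + 3 = -13; -13 = 0 — FAILS  (d = -13)
x = -1: LHS = (-1)³ - 3·(-1)² - 2·(-1) + 3 = 1; 1 = 0 — FAILS  (d = 1)
x = 0: LHS = 0³ - 3·0² - 2·0 + 3 = 3; 3 = 0 — FAILS  (d = 3)
x = 1: LHS = 1³ - 3·1² - 2·1 + 3 = -1; -1 = 0 — FAILS  (d = -1)
x = 3: LHS = 3³ - 3·3² - 2·3 + 3 = -3; -3 = 0 — FAILS  (d = -3)
x = 4: LHS = 4³ - 3·4² - 2·4 + 3 = 11; 11 = 0 — FAILS  (d = 11)
Away from these crossings d keeps a constant sign, and checking every integer in [-5, 5] confirms d ≠ 0 throughout. Hence the two sides are never equal, so the claimed relation (=) fails for every integer in [-5, 5].

Answer: None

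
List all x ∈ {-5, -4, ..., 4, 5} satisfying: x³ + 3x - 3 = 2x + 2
Track d = LHS − RHS over the integers in [-5, 5]. Equality would need d = 0, but d changes sign only between consecutive integers, jumping over 0:
x = 1: LHS = 1³ + 3·1 - 3 = 1, RHS = 2·1 + 2 = 4; 1 = 4 — FAILS  (d = -3)
x = 2: LHS = 2³ + 3·2 - 3 = 11, RHS = 2·2 + 2 = 6; 11 = 6 — FAILS  (d = 5)
Away from these crossings d keeps a constant sign, and checking every integer in [-5, 5] confirms d ≠ 0 throughout. Hence the two sides are never equal, so the claimed relation (=) fails for every integer in [-5, 5].

Answer: None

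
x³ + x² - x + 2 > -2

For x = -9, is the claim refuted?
Substitute x = -9 into the relation:
x = -9: LHS = (-9)³ + (-9)² - (-9) + 2 = -637; -637 > -2 — FAILS

Since the claim fails at x = -9, this value is a counterexample.

Answer: Yes, x = -9 is a counterexample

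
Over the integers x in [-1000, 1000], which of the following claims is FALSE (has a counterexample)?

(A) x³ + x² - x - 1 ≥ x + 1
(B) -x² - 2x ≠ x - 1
(A) x = 0: LHS = 0³ + 0² - 0 - 1 = -1, RHS = 0 + 1 = 1; -1 ≥ 1 — FAILS

(B) Track d = LHS − RHS over the integers in [-1000, 1000]. Equality would need d = 0, but d changes sign only between consecutive integers, jumping over 0:
x = -4: LHS = -(-4)² - 2·(-4) = -8, RHS = (-4) - 1 = -5; -8 ≠ -5 — holds  (d = -3)
x = -3: LHS = -(-3)² - 2·(-3) = -3, RHS = (-3) - 1 = -4; -3 ≠ -4 — holds  (d = 1)
x = 0: LHS = -0² - 2·0 = 0, RHS = 0 - 1 = -1; 0 ≠ -1 — holds  (d = 1)
x = 1: LHS = -1² - 2·1 = -3, RHS = 1 - 1 = 0; -3 ≠ 0 — holds  (d = -3)
Away from these crossings d keeps a constant sign, and checking every integer in [-1000, 1000] confirms d ≠ 0 throughout. Hence the two sides are never equal, so the relation holds for every integer in [-1000, 1000].

Only (A) has a counterexample.

Answer: A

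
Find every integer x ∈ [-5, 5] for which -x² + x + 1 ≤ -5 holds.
Holds for: {-5, -4, -3, -2, 3, 4, 5}
Fails for: {-1, 0, 1, 2}

Answer: {-5, -4, -3, -2, 3, 4, 5}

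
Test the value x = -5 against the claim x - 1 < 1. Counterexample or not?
Substitute x = -5 into the relation:
x = -5: LHS = (-5) - 1 = -6; -6 < 1 — holds

The claim holds here, so x = -5 is not a counterexample. (A counterexample exists elsewhere, e.g. x = 2.)

Answer: No, x = -5 is not a counterexample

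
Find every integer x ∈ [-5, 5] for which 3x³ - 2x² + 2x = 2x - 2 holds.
Track d = LHS − RHS over the integers in [-5, 5]. Equality would need d = 0, but d changes sign only between consecutive integers, jumping over 0:
x = -1: LHS = 3·(-1)³ - 2·(-1)² + 2·(-1) = -7, RHS = 2·(-1) - 2 = -4; -7 = -4 — FAILS  (d = -3)
x = 0: LHS = 3·0³ - 2·0² + 2·0 = 0, RHS = 2·0 - 2 = -2; 0 = -2 — FAILS  (d = 2)
Away from these crossings d keeps a constant sign, and checking every integer in [-5, 5] confirms d ≠ 0 throughout. Hence the two sides are never equal, so the claimed relation (=) fails for every integer in [-5, 5].

Answer: None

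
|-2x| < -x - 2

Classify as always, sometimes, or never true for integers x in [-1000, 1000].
Over all integers in [-1000, 1000], LHS − RHS is smallest at x = 0, where it equals 2:
x = 0: LHS = |-2·0| = |0| = 0, RHS = -0 - 2 = -2; 0 < -2 — FAILS
At the ends of the range:
x = -1000: LHS = |-2·(-1000)| = |2000| = 2000, RHS = -(-1000) - 2 = 998; 2000 < 998 — FAILS
x = 1000: LHS = |-2·1000| = |-2000| = 2000, RHS = -1000 - 2 = -1002; 2000 < -1002 — FAILS
Hence LHS − RHS is never negative, i.e. LHS ≥ RHS throughout, so the claimed relation (<) fails for every integer in [-1000, 1000].

No integer in the range satisfies it.

Answer: Never true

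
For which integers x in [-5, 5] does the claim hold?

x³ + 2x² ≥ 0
Holds for: {-2, -1, 0, 1, 2, 3, 4, 5}
Fails for: {-5, -4, -3}

Answer: {-2, -1, 0, 1, 2, 3, 4, 5}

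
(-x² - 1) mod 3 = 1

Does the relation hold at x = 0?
x = 0: LHS = (-0² - 1) mod 3 = (-1) mod 3 = 2; 2 = 1 — FAILS

The relation fails at x = 0, so x = 0 is a counterexample.

Answer: No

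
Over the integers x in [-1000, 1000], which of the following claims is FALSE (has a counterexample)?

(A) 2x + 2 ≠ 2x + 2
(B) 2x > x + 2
(A) x = 0: LHS = 2·0 + 2 = 2, RHS = 2·0 + 2 = 2; 2 ≠ 2 — FAILS
(B) x = 0: LHS = 2·0 = 0, RHS = 0 + 2 = 2; 0 > 2 — FAILS

Answer: Both A and B are false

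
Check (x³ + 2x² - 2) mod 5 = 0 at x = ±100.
x = 100: LHS = (100³ + 2·100² - 2) mod 5 = 1019998 mod 5 = 3; 3 = 0 — FAILS
x = -100: LHS = ((-100)³ + 2·(-100)² - 2) mod 5 = (-980002) mod 5 = 3; 3 = 0 — FAILS

Answer: No, fails for both x = 100 and x = -100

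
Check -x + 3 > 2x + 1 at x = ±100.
x = 100: LHS = -100 + 3 = -97, RHS = 2·100 + 1 = 201; -97 > 201 — FAILS
x = -100: LHS = -(-100) + 3 = 103, RHS = 2·(-100) + 1 = -199; 103 > -199 — holds

Answer: Partially: fails for x = 100, holds for x = -100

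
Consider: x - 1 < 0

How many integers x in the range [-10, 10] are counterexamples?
Counterexamples in [-10, 10]: {1, 2, 3, 4, 5, 6, 7, 8, 9, 10}.

Counting them gives 10 values.

Answer: 10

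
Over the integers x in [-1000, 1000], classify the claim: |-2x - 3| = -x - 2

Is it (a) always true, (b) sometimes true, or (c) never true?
Over all integers in [-1000, 1000], LHS − RHS is always positive; it is smallest at x = -2, where it equals 1:
x = -2: LHS = |-2·(-2) - 3| = |1| = 1, RHS = -(-2) - 2 = 0; 1 = 0 — FAILS
At the ends of the range:
x = -1000: LHS = |-2·(-1000) - 3| = |1997| = 1997, RHS = -(-1000) - 2 = 998; 1997 = 998 — FAILS
x = 1000: LHS = |-2·1000 - 3| = |-2003| = 2003, RHS = -1000 - 2 = -1002; 2003 = -1002 — FAILS
Hence LHS − RHS is never 0, i.e. the two sides are never equal, so the claimed relation (=) fails for every integer in [-1000, 1000].

No integer in the range satisfies it.

Answer: Never true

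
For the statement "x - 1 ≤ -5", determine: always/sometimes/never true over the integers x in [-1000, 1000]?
Holds at x = -4: LHS = (-4) - 1 = -5; -5 ≤ -5 — holds
Fails at x = 0: LHS = 0 - 1 = -1; -1 ≤ -5 — FAILS
It is satisfied by some integers in the range but not all.

Answer: Sometimes true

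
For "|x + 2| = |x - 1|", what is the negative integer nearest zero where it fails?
Testing negative integers from -1 downward:
x = -1: LHS = |(-1) + 2| = |1| = 1, RHS = |(-1) - 1| = |-2| = 2; 1 = 2 — FAILS  ← closest negative counterexample to 0

Answer: x = -1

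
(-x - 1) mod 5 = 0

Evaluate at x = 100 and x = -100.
x = 100: LHS = (-100 - 1) mod 5 = (-101) mod 5 = 4; 4 = 0 — FAILS
x = -100: LHS = (-(-100) - 1) mod 5 = 99 mod 5 = 4; 4 = 0 — FAILS

Answer: No, fails for both x = 100 and x = -100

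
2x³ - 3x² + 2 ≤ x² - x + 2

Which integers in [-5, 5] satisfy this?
Holds for: {-5, -4, -3, -2, -1, 0, 1}
Fails for: {2, 3, 4, 5}

Answer: {-5, -4, -3, -2, -1, 0, 1}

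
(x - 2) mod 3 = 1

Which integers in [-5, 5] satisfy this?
Holds for: {-3, 0, 3}
Fails for: {-5, -4, -2, -1, 1, 2, 4, 5}

Answer: {-3, 0, 3}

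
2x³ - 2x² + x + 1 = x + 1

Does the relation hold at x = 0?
x = 0: LHS = 2·0³ - 2·0² + 0 + 1 = 1, RHS = 0 + 1 = 1; 1 = 1 — holds

The relation is satisfied at x = 0.

Answer: Yes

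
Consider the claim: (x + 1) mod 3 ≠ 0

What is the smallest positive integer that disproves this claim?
Testing positive integers:
x = 1: LHS = (1 + 1) mod 3 = 2 mod 3 = 2; 2 ≠ 0 — holds
x = 2: LHS = (2 + 1) mod 3 = 3 mod 3 = 0; 0 ≠ 0 — FAILS  ← smallest positive counterexample

Answer: x = 2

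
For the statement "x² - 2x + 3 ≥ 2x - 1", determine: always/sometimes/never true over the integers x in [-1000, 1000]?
Over all integers in [-1000, 1000], LHS − RHS is smallest at x = 2, where it equals 0:
x = 2: LHS = 2² - 2·2 + 3 = 3, RHS = 2·2 - 1 = 3; 3 ≥ 3 — holds
At the ends of the range:
x = -1000: LHS = (-1000)² - 2·(-1000) + 3 = 1002003, RHS = 2·(-1000) - 1 = -2001; 1002003 ≥ -2001 — holds
x = 1000: LHS = 1000² - 2·1000 + 3 = 998003, RHS = 2·1000 - 1 = 1999; 998003 ≥ 1999 — holds
Hence LHS − RHS is never negative, i.e. LHS ≥ RHS throughout, so the relation holds for every integer in [-1000, 1000].

No counterexample exists.

Answer: Always true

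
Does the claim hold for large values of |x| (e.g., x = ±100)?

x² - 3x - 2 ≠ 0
x = 100: LHS = 100² - 3·100 - 2 = 9698; 9698 ≠ 0 — holds
x = -100: LHS = (-100)² - 3·(-100) - 2 = 10298; 10298 ≠ 0 — holds

Answer: Yes, holds for both x = 100 and x = -100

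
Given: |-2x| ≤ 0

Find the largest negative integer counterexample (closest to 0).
Testing negative integers from -1 downward:
x = -1: LHS = |-2·(-1)| = |2| = 2; 2 ≤ 0 — FAILS  ← closest negative counterexample to 0

Answer: x = -1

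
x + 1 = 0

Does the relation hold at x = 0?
x = 0: LHS = 0 + 1 = 1; 1 = 0 — FAILS

The relation fails at x = 0, so x = 0 is a counterexample.

Answer: No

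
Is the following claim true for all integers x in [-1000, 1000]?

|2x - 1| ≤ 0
The claim fails at x = 0:
x = 0: LHS = |2·0 - 1| = |-1| = 1; 1 ≤ 0 — FAILS

Because a single integer refutes it, the statement is false.

Answer: False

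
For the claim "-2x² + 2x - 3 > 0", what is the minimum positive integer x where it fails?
Testing positive integers:
x = 1: LHS = -2·1² + 2·1 - 3 = -3; -3 > 0 — FAILS  ← smallest positive counterexample

Answer: x = 1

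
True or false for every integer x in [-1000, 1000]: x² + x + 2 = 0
The claim fails at x = 0:
x = 0: LHS = 0² + 0 + 2 = 2; 2 = 0 — FAILS

Because a single integer refutes it, the statement is false.

Answer: False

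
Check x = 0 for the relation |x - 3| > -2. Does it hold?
x = 0: LHS = |0 - 3| = |-3| = 3; 3 > -2 — holds

The relation is satisfied at x = 0.

Answer: Yes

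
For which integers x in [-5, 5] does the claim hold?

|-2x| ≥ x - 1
Over all integers in [-5, 5], LHS − RHS is smallest at x = 0, where it equals 1:
x = 0: LHS = |-2·0| = |0| = 0, RHS = 0 - 1 = -1; 0 ≥ -1 — holds
At the ends of the range:
x = -5: LHS = |-2·(-5)| = |10| = 10, RHS = (-5) - 1 = -6; 10 ≥ -6 — holds
x = 5: LHS = |-2·5| = |-10| = 10, RHS = 5 - 1 = 4; 10 ≥ 4 — holds
Hence LHS − RHS is never negative, i.e. LHS ≥ RHS throughout, so the relation holds for every integer in [-5, 5].

Answer: All integers in [-5, 5]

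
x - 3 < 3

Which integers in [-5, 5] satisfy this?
Over all integers in [-5, 5], LHS − RHS is largest at x = 5, where it equals -1:
x = 5: LHS = 5 - 3 = 2; 2 < 3 — holds
At the ends of the range:
x = -5: LHS = (-5) - 3 = -8; -8 < 3 — holds
Hence LHS − RHS is never zero or positive, i.e. LHS < RHS throughout, so the relation holds for every integer in [-5, 5].

Answer: All integers in [-5, 5]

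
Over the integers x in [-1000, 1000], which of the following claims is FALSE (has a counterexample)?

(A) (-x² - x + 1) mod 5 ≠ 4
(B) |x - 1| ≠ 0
(A) x = 1: LHS = (-1² - 1 + 1) mod 5 = (-1) mod 5 = 4; 4 ≠ 4 — FAILS
(B) x = 1: LHS = |1 - 1| = |0| = 0; 0 ≠ 0 — FAILS

Answer: Both A and B are false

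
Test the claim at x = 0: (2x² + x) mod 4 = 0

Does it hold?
x = 0: LHS = (2·0² + 0) mod 4 = 0 mod 4 = 0; 0 = 0 — holds

The relation is satisfied at x = 0.

Answer: Yes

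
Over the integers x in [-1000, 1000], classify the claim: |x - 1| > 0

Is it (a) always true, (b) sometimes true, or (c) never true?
Holds at x = 0: LHS = |0 - 1| = |-1| = 1; 1 > 0 — holds
Fails at x = 1: LHS = |1 - 1| = |0| = 0; 0 > 0 — FAILS
It is satisfied by some integers in the range but not all.

Answer: Sometimes true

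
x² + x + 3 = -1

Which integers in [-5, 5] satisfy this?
Over all integers in [-5, 5], LHS − RHS is always positive; it is smallest at x = 0, where it equals 4:
x = 0: LHS = 0² + 0 + 3 = 3; 3 = -1 — FAILS
At the ends of the range:
x = -5: LHS = (-5)² + (-5) + 3 = 23; 23 = -1 — FAILS
x = 5: LHS = 5² + 5 + 3 = 33; 33 = -1 — FAILS
Hence LHS − RHS is never 0, i.e. the two sides are never equal, so the claimed relation (=) fails for every integer in [-5, 5].

Answer: None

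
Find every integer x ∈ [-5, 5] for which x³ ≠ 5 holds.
Track d = LHS − RHS over the integers in [-5, 5]. Equality would need d = 0, but d changes sign only between consecutive integers, jumping over 0:
x = 1: LHS = 1³ = 1; 1 ≠ 5 — holds  (d = -4)
x = 2: LHS = 2³ = 8; 8 ≠ 5 — holds  (d = 3)
Away from these crossings d keeps a constant sign, and checking every integer in [-5, 5] confirms d ≠ 0 throughout. Hence the two sides are never equal, so the relation holds for every integer in [-5, 5].

Answer: All integers in [-5, 5]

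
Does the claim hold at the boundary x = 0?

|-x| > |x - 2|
x = 0: LHS = |-0| = |0| = 0, RHS = |0 - 2| = |-2| = 2; 0 > 2 — FAILS

The relation fails at x = 0, so x = 0 is a counterexample.

Answer: No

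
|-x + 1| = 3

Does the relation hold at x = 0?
x = 0: LHS = |-0 + 1| = |1| = 1; 1 = 3 — FAILS

The relation fails at x = 0, so x = 0 is a counterexample.

Answer: No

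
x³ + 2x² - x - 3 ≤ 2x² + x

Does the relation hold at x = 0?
x = 0: LHS = 0³ + 2·0² - 0 - 3 = -3, RHS = 2·0² + 0 = 0; -3 ≤ 0 — holds

The relation is satisfied at x = 0.

Answer: Yes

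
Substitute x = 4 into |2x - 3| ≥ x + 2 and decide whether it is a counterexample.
Substitute x = 4 into the relation:
x = 4: LHS = |2·4 - 3| = |5| = 5, RHS = 4 + 2 = 6; 5 ≥ 6 — FAILS

Since the claim fails at x = 4, this value is a counterexample.

Answer: Yes, x = 4 is a counterexample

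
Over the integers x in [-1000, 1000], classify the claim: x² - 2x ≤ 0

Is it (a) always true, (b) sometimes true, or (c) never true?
Holds at x = 0: LHS = 0² - 2·0 = 0; 0 ≤ 0 — holds
Fails at x = -1: LHS = (-1)² - 2·(-1) = 3; 3 ≤ 0 — FAILS
It is satisfied by some integers in the range but not all.

Answer: Sometimes true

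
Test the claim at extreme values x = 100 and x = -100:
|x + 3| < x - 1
x = 100: LHS = |100 + 3| = |103| = 103, RHS = 100 - 1 = 99; 103 < 99 — FAILS
x = -100: LHS = |(-100) + 3| = |-97| = 97, RHS = (-100) - 1 = -101; 97 < -101 — FAILS

Answer: No, fails for both x = 100 and x = -100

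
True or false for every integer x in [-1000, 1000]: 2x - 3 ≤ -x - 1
The claim fails at x = 1:
x = 1: LHS = 2·1 - 3 = -1, RHS = -1 - 1 = -2; -1 ≤ -2 — FAILS

Because a single integer refutes it, the statement is false.

Answer: False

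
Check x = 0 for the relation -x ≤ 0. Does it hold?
x = 0: LHS = -0 = 0; 0 ≤ 0 — holds

The relation is satisfied at x = 0.

Answer: Yes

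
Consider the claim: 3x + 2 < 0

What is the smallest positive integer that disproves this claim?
Testing positive integers:
x = 1: LHS = 3·1 + 2 = 5; 5 < 0 — FAILS  ← smallest positive counterexample

Answer: x = 1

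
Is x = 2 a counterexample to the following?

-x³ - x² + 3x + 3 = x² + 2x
Substitute x = 2 into the relation:
x = 2: LHS = -2³ - 2² + 3·2 + 3 = -3, RHS = 2² + 2·2 = 8; -3 = 8 — FAILS

Since the claim fails at x = 2, this value is a counterexample.

Answer: Yes, x = 2 is a counterexample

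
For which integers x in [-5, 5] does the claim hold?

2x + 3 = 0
Track d = LHS − RHS over the integers in [-5, 5]. Equality would need d = 0, but d changes sign only between consecutive integers, jumping over 0:
x = -2: LHS = 2·(-2) + 3 = -1; -1 = 0 — FAILS  (d = -1)
x = -1: LHS = 2·(-1) + 3 = 1; 1 = 0 — FAILS  (d = 1)
Away from these crossings d keeps a constant sign, and checking every integer in [-5, 5] confirms d ≠ 0 throughout. Hence the two sides are never equal, so the claimed relation (=) fails for every integer in [-5, 5].

Answer: None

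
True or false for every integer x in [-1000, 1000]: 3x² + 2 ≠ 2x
Over all integers in [-1000, 1000], LHS − RHS is always positive; it is smallest at x = 0, where it equals 2:
x = 0: LHS = 3·0² + 2 = 2, RHS = 2·0 = 0; 2 ≠ 0 — holds
At the ends of the range:
x = -1000: LHS = 3·(-1000)² + 2 = 3000002, RHS = 2·(-1000) = -2000; 3000002 ≠ -2000 — holds
x = 1000: LHS = 3·1000² + 2 = 3000002, RHS = 2·1000 = 2000; 3000002 ≠ 2000 — holds
Hence LHS − RHS is never 0, i.e. the two sides are never equal, so the relation holds for every integer in [-1000, 1000].

No counterexample exists.

Answer: True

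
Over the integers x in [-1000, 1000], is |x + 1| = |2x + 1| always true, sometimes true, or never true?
Holds at x = 0: LHS = |0 + 1| = |1| = 1, RHS = |2·0 + 1| = |1| = 1; 1 = 1 — holds
Fails at x = 1: LHS = |1 + 1| = |2| = 2, RHS = |2·1 + 1| = |3| = 3; 2 = 3 — FAILS
It is satisfied by some integers in the range but not all.

Answer: Sometimes true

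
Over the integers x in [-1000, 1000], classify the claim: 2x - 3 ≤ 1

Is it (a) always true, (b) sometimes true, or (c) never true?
Holds at x = 0: LHS = 2·0 - 3 = -3; -3 ≤ 1 — holds
Fails at x = 3: LHS = 2·3 - 3 = 3; 3 ≤ 1 — FAILS
It is satisfied by some integers in the range but not all.

Answer: Sometimes true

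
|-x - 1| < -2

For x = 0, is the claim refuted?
Substitute x = 0 into the relation:
x = 0: LHS = |-0 - 1| = |-1| = 1; 1 < -2 — FAILS

Since the claim fails at x = 0, this value is a counterexample.

Answer: Yes, x = 0 is a counterexample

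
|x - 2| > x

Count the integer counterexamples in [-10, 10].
Counterexamples in [-10, 10]: {1, 2, 3, 4, 5, 6, 7, 8, 9, 10}.

Counting them gives 10 values.

Answer: 10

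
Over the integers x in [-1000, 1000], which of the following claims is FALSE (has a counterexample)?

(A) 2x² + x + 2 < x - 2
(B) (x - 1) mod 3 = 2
(A) x = 0: LHS = 2·0² + 0 + 2 = 2, RHS = 0 - 2 = -2; 2 < -2 — FAILS
(B) x = 1: LHS = (1 - 1) mod 3 = 0 mod 3 = 0; 0 = 2 — FAILS

Answer: Both A and B are false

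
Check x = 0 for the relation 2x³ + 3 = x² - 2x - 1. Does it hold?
x = 0: LHS = 2·0³ + 3 = 3, RHS = 0² - 2·0 - 1 = -1; 3 = -1 — FAILS

The relation fails at x = 0, so x = 0 is a counterexample.

Answer: No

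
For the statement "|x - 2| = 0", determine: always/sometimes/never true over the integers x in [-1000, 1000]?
Holds at x = 2: LHS = |2 - 2| = |0| = 0; 0 = 0 — holds
Fails at x = 0: LHS = |0 - 2| = |-2| = 2; 2 = 0 — FAILS
It is satisfied by some integers in the range but not all.

Answer: Sometimes true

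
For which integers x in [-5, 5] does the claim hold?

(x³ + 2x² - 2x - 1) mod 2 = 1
Holds for: {-4, -2, 0, 2, 4}
Fails for: {-5, -3, -1, 1, 3, 5}

Answer: {-4, -2, 0, 2, 4}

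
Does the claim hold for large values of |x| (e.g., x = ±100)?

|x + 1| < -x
x = 100: LHS = |100 + 1| = |101| = 101; 101 < -100 — FAILS
x = -100: LHS = |(-100) + 1| = |-99| = 99, RHS = -(-100) = 100; 99 < 100 — holds

Answer: Partially: fails for x = 100, holds for x = -100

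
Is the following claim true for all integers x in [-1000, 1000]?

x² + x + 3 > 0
Over all integers in [-1000, 1000], LHS − RHS is smallest at x = 0, where it equals 3:
x = 0: LHS = 0² + 0 + 3 = 3; 3 > 0 — holds
At the ends of the range:
x = -1000: LHS = (-1000)² + (-1000) + 3 = 999003; 999003 > 0 — holds
x = 1000: LHS = 1000² + 1000 + 3 = 1001003; 1001003 > 0 — holds
Hence LHS − RHS is never zero or negative, i.e. LHS > RHS throughout, so the relation holds for every integer in [-1000, 1000].

No counterexample exists.

Answer: True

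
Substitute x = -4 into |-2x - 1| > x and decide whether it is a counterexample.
Substitute x = -4 into the relation:
x = -4: LHS = |-2·(-4) - 1| = |7| = 7; 7 > -4 — holds

The relation holds at x = -4, so it is not a counterexample.

Answer: No, x = -4 is not a counterexample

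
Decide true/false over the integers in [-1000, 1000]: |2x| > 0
The claim fails at x = 0:
x = 0: LHS = |2·0| = |0| = 0; 0 > 0 — FAILS

Because a single integer refutes it, the statement is false.

Answer: False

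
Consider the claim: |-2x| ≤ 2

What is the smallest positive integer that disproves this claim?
Testing positive integers:
x = 1: LHS = |-2·1| = |-2| = 2; 2 ≤ 2 — holds
x = 2: LHS = |-2·2| = |-4| = 4; 4 ≤ 2 — FAILS  ← smallest positive counterexample

Answer: x = 2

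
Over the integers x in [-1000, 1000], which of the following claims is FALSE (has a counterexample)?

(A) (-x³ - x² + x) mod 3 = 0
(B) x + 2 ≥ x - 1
(A) x = 1: LHS = (-1³ - 1² + 1) mod 3 = (-1) mod 3 = 2; 2 = 0 — FAILS

(B) Over all integers in [-1000, 1000], LHS − RHS is smallest at x = 0, where it equals 3:
x = 0: LHS = 0 + 2 = 2, RHS = 0 - 1 = -1; 2 ≥ -1 — holds
At the ends of the range:
x = -1000: LHS = (-1000) + 2 = -998, RHS = (-1000) - 1 = -1001; -998 ≥ -1001 — holds
x = 1000: LHS = 1000 + 2 = 1002, RHS = 1000 - 1 = 999; 1002 ≥ 999 — holds
Hence LHS − RHS is never negative, i.e. LHS ≥ RHS throughout, so the relation holds for every integer in [-1000, 1000].

Only (A) has a counterexample.

Answer: A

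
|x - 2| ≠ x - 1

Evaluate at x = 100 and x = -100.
x = 100: LHS = |100 - 2| = |98| = 98, RHS = 100 - 1 = 99; 98 ≠ 99 — holds
x = -100: LHS = |(-100) - 2| = |-102| = 102, RHS = (-100) - 1 = -101; 102 ≠ -101 — holds

Answer: Yes, holds for both x = 100 and x = -100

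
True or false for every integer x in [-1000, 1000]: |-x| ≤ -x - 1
The claim fails at x = 0:
x = 0: LHS = |-0| = |0| = 0, RHS = -0 - 1 = -1; 0 ≤ -1 — FAILS

Because a single integer refutes it, the statement is false.

Answer: False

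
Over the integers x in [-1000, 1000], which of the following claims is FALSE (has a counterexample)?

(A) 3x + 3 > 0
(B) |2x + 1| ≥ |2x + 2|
(A) x = -1: LHS = 3·(-1) + 3 = 0; 0 > 0 — FAILS
(B) x = 0: LHS = |2·0 + 1| = |1| = 1, RHS = |2·0 + 2| = |2| = 2; 1 ≥ 2 — FAILS

Answer: Both A and B are false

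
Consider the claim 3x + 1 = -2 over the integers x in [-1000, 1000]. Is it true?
The claim fails at x = 0:
x = 0: LHS = 3·0 + 1 = 1; 1 = -2 — FAILS

Because a single integer refutes it, the statement is false.

Answer: False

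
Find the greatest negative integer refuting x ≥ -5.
Testing negative integers from -1 downward:
x = -1: -1 ≥ -5 — holds
x = -2: -2 ≥ -5 — holds
x = -3: -3 ≥ -5 — holds
x = -4: -4 ≥ -5 — holds
x = -5: -5 ≥ -5 — holds
x = -6: -6 ≥ -5 — FAILS  ← closest negative counterexample to 0

Answer: x = -6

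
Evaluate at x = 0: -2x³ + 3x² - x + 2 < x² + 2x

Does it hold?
x = 0: LHS = -2·0³ + 3·0² - 0 + 2 = 2, RHS = 0² + 2·0 = 0; 2 < 0 — FAILS

The relation fails at x = 0, so x = 0 is a counterexample.

Answer: No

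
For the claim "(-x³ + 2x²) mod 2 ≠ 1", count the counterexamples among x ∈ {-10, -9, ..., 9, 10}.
Counterexamples in [-10, 10]: {-9, -7, -5, -3, -1, 1, 3, 5, 7, 9}.

Counting them gives 10 values.

Answer: 10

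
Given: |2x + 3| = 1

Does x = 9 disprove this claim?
Substitute x = 9 into the relation:
x = 9: LHS = |2·9 + 3| = |21| = 21; 21 = 1 — FAILS

Since the claim fails at x = 9, this value is a counterexample.

Answer: Yes, x = 9 is a counterexample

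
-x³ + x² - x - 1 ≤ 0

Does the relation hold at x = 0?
x = 0: LHS = -0³ + 0² - 0 - 1 = -1; -1 ≤ 0 — holds

The relation is satisfied at x = 0.

Answer: Yes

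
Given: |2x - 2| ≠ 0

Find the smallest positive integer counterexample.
Testing positive integers:
x = 1: LHS = |2·1 - 2| = |0| = 0; 0 ≠ 0 — FAILS  ← smallest positive counterexample

Answer: x = 1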